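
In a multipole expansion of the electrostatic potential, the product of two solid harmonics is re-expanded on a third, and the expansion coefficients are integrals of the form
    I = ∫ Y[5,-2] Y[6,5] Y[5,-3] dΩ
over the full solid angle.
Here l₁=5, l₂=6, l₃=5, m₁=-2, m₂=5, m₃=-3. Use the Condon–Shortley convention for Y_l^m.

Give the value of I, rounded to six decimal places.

Checks pass: Σm=0; 16 even; l₃=5∈[1,11].
(2·5+1)(2·6+1)(2·5+1) = 1573
Δ: 6! 4! 6! / 17! → 1/28588560
sum: t=1:−1/345600 t=2:+1/13824 t=3:−1/5184 t=4:+1/13824 t=5:−1/345600 = -7/129600
3j²(5 6 5; 0 0 0) = Δ·Π!·Σ² = 80/7293  (sign +1)
sum: t=5:−1/345600 t=6:+1/518400 = -1/1036800
3j²(5 6 5; -2 5 -3) = Δ·Π!·Σ² = 7/2210  (sign -1)
combine: 4πI² = 1573·80/7293·7/2210 = 616/11271
take √, sign -1: I = -0.06594839

-0.065948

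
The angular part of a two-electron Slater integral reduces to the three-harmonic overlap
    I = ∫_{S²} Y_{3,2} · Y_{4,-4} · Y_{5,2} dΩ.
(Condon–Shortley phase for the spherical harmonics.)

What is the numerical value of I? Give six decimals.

-0.109480

Rules hold: Σm=0, L=12 even, 1≤5≤7.
N = 7·9·11 = 693
Δ = 2!·4!·6!/13! = 1/180180
Racah Σ t=0..2: t=0:+1/576 t=1:−1/144 t=2:+1/576 = -1/288
⇒ 3j(3 4 5; 0 0 0)² = 20/1001, sgn +1
Racah Σ t=0..0: t=0:+1/8640 = 1/8640
⇒ 3j(3 4 5; 2 -4 2)² = 14/1287, sgn -1
4πI² = N·(3j₀)²·(3jₘ)² = 280/1859
I = -1·√(0.150619/4π) = -0.10947990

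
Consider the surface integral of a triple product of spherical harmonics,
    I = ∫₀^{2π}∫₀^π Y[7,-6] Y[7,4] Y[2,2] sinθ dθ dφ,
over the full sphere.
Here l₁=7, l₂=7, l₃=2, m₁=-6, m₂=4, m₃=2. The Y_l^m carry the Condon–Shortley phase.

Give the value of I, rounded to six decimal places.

-0.106948

Rules hold: Σm=0, L=16 even, 0≤2≤14.
N = 15·15·5 = 1125
Δ = 12!·2!·2!/17! = 1/185640
Racah Σ t=5..7: t=5:−1/2419200 t=6:+1/518400 t=7:−1/2419200 = 1/907200
⇒ 3j(7 7 2; 0 0 0)² = 56/3315, sgn +1
Racah Σ t=11..11: t=11:−1/159667200 = -1/159667200
⇒ 3j(7 7 2; -6 4 2)² = 9/1190, sgn -1
4πI² = N·(3j₀)²·(3jₘ)² = 540/3757
I = -1·√(0.143732/4π) = -0.10694768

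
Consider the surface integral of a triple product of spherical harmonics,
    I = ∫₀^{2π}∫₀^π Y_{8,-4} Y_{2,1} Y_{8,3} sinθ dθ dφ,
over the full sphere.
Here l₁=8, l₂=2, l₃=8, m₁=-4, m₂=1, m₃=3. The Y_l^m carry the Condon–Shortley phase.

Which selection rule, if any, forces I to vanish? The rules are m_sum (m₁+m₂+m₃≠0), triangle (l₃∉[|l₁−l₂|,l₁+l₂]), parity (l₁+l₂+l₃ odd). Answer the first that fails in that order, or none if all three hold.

none

azimuthal sum: -4 + 1 + 3 = 0  ✓
6 ≤ 8 ≤ 10 (triangle on l)  ✓
L = 8 + 2 + 8 = 18 (even)  ✓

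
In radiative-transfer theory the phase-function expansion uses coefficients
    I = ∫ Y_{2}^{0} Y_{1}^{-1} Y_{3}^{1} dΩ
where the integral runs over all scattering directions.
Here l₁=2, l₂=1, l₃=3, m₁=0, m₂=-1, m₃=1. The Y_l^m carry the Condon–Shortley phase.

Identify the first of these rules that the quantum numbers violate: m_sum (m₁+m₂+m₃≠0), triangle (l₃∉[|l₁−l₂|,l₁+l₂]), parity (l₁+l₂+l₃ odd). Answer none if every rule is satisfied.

none

m₁+m₂+m₃ = 0 − 1 + 1 = 0  ✓
triangle: |2−1|=1 ≤ l₃=3 ≤ 2+1=3  ✓
parity: l₁+l₂+l₃ = 6 is even  ✓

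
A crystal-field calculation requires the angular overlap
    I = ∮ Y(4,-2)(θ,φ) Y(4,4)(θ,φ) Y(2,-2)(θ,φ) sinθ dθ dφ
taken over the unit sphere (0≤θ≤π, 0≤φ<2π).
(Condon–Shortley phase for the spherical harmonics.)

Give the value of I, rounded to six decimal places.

-0.106180

m-sum 0 ✓  L=10 even ✓  0≤2≤8 ✓
Π(2lᵢ+1) = 9×9×5 = 405
triangle coeff Δ(4,4,2) = 1/13860
Σ_t [2,4]: t=2:+1/192 t=3:−1/36 t=4:+1/192 = -5/288
(3j)²=20/693 [(4 4 2; 0 0 0)], sign=-1
Σ_t [6,6]: t=6:+1/2880 = 1/2880
(3j)²=2/165 [(4 4 2; -2 4 -2)], sign=+1
⇒ 4πI² = 120/847
I = (-1)√(120/847/(4π)) = -0.10618031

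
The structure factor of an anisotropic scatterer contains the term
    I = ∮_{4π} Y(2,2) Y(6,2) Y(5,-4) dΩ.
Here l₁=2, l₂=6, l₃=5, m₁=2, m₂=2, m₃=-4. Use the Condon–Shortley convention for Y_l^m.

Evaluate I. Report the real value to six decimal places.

0.000000

Σlᵢ=13 odd — θ-integrand is odd under cosθ→−cosθ; I=0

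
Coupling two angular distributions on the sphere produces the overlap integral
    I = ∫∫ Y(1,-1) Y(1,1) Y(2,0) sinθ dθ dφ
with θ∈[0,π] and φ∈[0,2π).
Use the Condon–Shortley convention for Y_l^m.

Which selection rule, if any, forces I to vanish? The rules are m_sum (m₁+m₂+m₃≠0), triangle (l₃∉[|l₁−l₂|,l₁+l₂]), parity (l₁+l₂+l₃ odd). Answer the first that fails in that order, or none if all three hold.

none

m₁+m₂+m₃ = -1 + 1 + 0 = 0  ✓
triangle: |1−1|=0 ≤ l₃=2 ≤ 1+1=2  ✓
parity: l₁+l₂+l₃ = 4 is even  ✓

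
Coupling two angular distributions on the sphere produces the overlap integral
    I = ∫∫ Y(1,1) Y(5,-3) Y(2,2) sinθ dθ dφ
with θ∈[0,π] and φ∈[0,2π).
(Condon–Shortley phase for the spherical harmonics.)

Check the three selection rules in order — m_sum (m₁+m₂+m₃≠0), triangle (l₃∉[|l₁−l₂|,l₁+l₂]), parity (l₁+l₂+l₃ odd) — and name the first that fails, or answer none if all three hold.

triangle

m₁+m₂+m₃ = 1 − 3 + 2 = 0  ✓
triangle: |1−5|=4 ≤ l₃=2 ≤ 1+5=6  ✗
parity: l₁+l₂+l₃ = 8 is even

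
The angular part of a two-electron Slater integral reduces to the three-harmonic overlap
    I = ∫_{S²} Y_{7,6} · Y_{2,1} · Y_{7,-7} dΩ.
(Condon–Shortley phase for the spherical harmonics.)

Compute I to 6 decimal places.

-0.170036

Checks pass: Σm=0; 16 even; l₃=7∈[5,9].
(2·7+1)(2·2+1)(2·7+1) = 1125
Δ: 2! 12! 2! / 17! → 1/185640
sum: t=0:+1/2419200 t=1:−1/518400 t=2:+1/2419200 = -1/907200
3j²(7 2 7; 0 0 0) = Δ·Π!·Σ² = 56/3315  (sign +1)
sum: t=1:−1/958003200 = -1/958003200
3j²(7 2 7; 6 1 -7) = Δ·Π!·Σ² = 13/680  (sign -1)
combine: 4πI² = 1125·56/3315·13/680 = 105/289
take √, sign -1: I = -0.17003597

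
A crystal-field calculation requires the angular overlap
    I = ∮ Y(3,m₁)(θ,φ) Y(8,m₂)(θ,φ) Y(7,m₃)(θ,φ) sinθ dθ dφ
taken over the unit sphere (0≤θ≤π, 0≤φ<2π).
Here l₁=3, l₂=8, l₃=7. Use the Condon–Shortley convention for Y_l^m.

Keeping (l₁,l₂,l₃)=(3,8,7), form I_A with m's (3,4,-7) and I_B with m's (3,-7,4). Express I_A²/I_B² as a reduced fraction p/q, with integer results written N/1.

Same 3,8,7: normalisation and zero-m 3j drop out of the ratio.
A: Δ: 4! 2! 12! / 19! → 1/5290740; sum: t=0:+1/22992076800 = 1/22992076800; 3j²(3 8 7; 3 4 -7) = Δ·Π!·Σ² = 1/3876  (sign +1)
B: Δ: 4! 2! 12! / 19! → 1/5290740; sum: t=0:+1/1916006400 = 1/1916006400; 3j²(3 8 7; 3 -7 4) = Δ·Π!·Σ² = 15/1292  (sign -1)
I_A²/I_B² = (1/3876)/(15/1292) = 1/45

1/45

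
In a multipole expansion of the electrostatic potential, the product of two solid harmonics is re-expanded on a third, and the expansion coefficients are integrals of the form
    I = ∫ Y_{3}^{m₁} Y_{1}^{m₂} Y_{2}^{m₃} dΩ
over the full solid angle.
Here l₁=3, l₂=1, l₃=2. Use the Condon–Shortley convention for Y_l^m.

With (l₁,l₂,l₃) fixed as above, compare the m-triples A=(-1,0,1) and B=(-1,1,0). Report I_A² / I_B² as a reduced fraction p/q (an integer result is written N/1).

l's match ⇒ only the (l;m) 3-j factors differ between A and B.
A: triangle coeff Δ(3,1,2) = 1/105; Σ_t [1,1]: t=1:−1/6 = -1/6; (3j)²=8/105 [(3 1 2; -1 0 1)], sign=+1
B: triangle coeff Δ(3,1,2) = 1/105; Σ_t [2,2]: t=2:+1/8 = 1/8; (3j)²=2/35 [(3 1 2; -1 1 0)], sign=+1
I_A²/I_B² = (8/105)/(2/35) = 4/3

4/3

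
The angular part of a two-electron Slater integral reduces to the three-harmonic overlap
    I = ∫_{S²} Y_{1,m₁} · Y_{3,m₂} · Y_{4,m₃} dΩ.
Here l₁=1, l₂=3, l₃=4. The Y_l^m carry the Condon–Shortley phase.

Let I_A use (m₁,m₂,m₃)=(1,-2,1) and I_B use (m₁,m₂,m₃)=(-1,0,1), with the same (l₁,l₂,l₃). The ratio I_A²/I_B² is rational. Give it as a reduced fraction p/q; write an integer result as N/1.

3/10

Shared (l₁,l₂,l₃)=(1,3,4): N and (l;000)² cancel in I_A²/I_B².
A: Δ = 0!·2!·6!/9! = 1/252; Racah Σ t=0..0: t=0:+1/240 = 1/240; ⇒ 3j(1 3 4; 1 -2 1)² = 1/84, sgn -1
B: Δ = 0!·2!·6!/9! = 1/252; Racah Σ t=0..0: t=0:+1/72 = 1/72; ⇒ 3j(1 3 4; -1 0 1)² = 5/126, sgn -1
I_A²/I_B² = (1/84)/(5/126) = 3/10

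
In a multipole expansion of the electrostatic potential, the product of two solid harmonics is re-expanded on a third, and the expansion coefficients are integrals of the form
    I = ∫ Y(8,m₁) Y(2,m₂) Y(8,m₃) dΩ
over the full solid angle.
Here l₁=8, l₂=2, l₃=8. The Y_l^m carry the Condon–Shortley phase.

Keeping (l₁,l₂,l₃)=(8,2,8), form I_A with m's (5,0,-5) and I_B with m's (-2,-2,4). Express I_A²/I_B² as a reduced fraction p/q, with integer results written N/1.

l's match ⇒ only the (l;m) 3-j factors differ between A and B.
A: triangle coeff Δ(8,2,8) = 1/348840; Σ_t [0,2]: t=0:+1/958003200 t=1:−1/958003200 t=2:+1/24908083200 = 1/24908083200; (3j)²=1/38760 [(8 2 8; 5 0 -5)], sign=-1
B: triangle coeff Δ(8,2,8) = 1/348840; Σ_t [0,0]: t=0:+1/348364800 = 1/348364800; (3j)²=11/646 [(8 2 8; -2 -2 4)], sign=+1
I_A²/I_B² = (1/38760)/(11/646) = 1/660

1/660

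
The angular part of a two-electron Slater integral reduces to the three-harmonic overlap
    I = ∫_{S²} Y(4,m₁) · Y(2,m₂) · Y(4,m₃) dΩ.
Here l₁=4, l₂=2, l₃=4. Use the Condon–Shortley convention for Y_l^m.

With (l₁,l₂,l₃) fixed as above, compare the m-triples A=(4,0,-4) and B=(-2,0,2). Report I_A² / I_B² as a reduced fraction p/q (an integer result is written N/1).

49/4

l's match ⇒ only the (l;m) 3-j factors differ between A and B.
A: triangle coeff Δ(4,2,4) = 1/13860; Σ_t [0,0]: t=0:+1/2880 = 1/2880; (3j)²=28/495 [(4 2 4; 4 0 -4)], sign=+1
B: triangle coeff Δ(4,2,4) = 1/13860; Σ_t [0,2]: t=0:+1/2880 t=1:−1/120 t=2:+1/192 = -1/360; (3j)²=16/3465 [(4 2 4; -2 0 2)], sign=-1
I_A²/I_B² = (28/495)/(16/3465) = 49/4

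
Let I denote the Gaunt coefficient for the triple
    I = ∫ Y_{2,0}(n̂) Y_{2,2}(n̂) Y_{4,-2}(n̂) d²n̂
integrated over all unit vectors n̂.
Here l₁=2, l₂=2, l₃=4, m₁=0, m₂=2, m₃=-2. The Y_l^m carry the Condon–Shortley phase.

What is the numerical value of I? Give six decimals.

0.156078

Checks pass: Σm=0; 8 even; l₃=4∈[0,4].
(2·2+1)(2·2+1)(2·4+1) = 225
Δ: 0! 4! 4! / 9! → 1/630
sum: t=0:+1/16 = 1/16
3j²(2 2 4; 0 0 0) = Δ·Π!·Σ² = 2/35  (sign +1)
sum: t=0:+1/96 = 1/96
3j²(2 2 4; 0 2 -2) = Δ·Π!·Σ² = 1/42  (sign +1)
combine: 4πI² = 225·2/35·1/42 = 15/49
take √, sign +1: I = 0.15607835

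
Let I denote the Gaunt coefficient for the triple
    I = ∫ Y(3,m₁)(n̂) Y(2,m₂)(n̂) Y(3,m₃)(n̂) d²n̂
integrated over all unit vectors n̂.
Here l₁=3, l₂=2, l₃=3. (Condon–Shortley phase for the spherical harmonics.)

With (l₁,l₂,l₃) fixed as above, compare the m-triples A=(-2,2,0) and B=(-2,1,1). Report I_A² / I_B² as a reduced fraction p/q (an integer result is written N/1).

l's match ⇒ only the (l;m) 3-j factors differ between A and B.
A: triangle coeff Δ(3,2,3) = 1/3780; Σ_t [2,2]: t=2:+1/24 = 1/24; (3j)²=1/21 [(3 2 3; -2 2 0)], sign=-1
B: triangle coeff Δ(3,2,3) = 1/3780; Σ_t [1,2]: t=1:−1/48 t=2:+1/12 = 1/16; (3j)²=1/28 [(3 2 3; -2 1 1)], sign=+1
I_A²/I_B² = (1/21)/(1/28) = 4/3

4/3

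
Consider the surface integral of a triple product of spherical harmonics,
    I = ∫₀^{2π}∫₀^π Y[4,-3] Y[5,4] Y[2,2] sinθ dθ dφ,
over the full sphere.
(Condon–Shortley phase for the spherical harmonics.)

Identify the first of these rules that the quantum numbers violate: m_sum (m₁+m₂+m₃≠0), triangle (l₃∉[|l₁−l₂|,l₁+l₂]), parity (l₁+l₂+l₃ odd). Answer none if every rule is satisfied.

azimuthal sum: -3 + 4 + 2 = 3  ✗
1 ≤ 2 ≤ 9 (triangle on l)
L = 4 + 5 + 2 = 11 (odd)

m_sum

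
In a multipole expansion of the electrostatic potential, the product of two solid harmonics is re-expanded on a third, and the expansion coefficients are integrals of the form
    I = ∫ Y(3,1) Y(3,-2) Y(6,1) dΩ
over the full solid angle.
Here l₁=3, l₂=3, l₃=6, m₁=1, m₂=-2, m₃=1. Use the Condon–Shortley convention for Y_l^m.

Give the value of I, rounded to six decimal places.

-0.121471

Rules hold: Σm=0, L=12 even, 0≤6≤6.
N = 7·7·13 = 637
Δ = 0!·6!·6!/13! = 1/12012
Racah Σ t=0..0: t=0:+1/1296 = 1/1296
⇒ 3j(3 3 6; 0 0 0)² = 100/3003, sgn +1
Racah Σ t=0..0: t=0:+1/5760 = 1/5760
⇒ 3j(3 3 6; 1 -2 1)² = 5/572, sgn -1
4πI² = N·(3j₀)²·(3jₘ)² = 875/4719
I = -1·√(0.185421/4π) = -0.12147142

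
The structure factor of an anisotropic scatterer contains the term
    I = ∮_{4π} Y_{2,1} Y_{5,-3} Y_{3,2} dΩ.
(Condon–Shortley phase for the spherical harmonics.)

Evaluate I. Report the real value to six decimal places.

Checks pass: Σm=0; 10 even; l₃=3∈[3,7].
(2·2+1)(2·5+1)(2·3+1) = 385
Δ: 4! 0! 6! / 11! → 1/2310
sum: t=2:+1/144 = 1/144
3j²(2 5 3; 0 0 0) = Δ·Π!·Σ² = 10/231  (sign -1)
sum: t=1:−1/720 = -1/720
3j²(2 5 3; 1 -3 2) = Δ·Π!·Σ² = 8/165  (sign +1)
combine: 4πI² = 385·10/231·8/165 = 80/99
take √, sign -1: I = -0.25358436

-0.253584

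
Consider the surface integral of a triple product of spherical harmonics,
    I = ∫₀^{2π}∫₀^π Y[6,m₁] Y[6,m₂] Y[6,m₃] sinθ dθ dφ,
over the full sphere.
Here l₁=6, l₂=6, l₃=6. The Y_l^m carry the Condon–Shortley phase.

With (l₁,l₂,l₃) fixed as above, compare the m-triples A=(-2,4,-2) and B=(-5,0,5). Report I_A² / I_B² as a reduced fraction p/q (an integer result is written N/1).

Shared (l₁,l₂,l₃)=(6,6,6): N and (l;000)² cancel in I_A²/I_B².
A: Δ = 6!·6!·6!/19! = 1/325909584; Racah Σ t=4..6: t=4:+1/1658880 t=5:−1/518400 t=6:+1/1658880 = -1/1382400; ⇒ 3j(6 6 6; -2 4 -2)² = 504/46189, sgn -1
B: Δ = 6!·6!·6!/19! = 1/325909584; Racah Σ t=5..6: t=5:−1/10368000 t=6:+1/62208000 = -1/12441600; ⇒ 3j(6 6 6; -5 0 5)² = 275/16796, sgn +1
I_A²/I_B² = (504/46189)/(275/16796) = 2016/3025

2016/3025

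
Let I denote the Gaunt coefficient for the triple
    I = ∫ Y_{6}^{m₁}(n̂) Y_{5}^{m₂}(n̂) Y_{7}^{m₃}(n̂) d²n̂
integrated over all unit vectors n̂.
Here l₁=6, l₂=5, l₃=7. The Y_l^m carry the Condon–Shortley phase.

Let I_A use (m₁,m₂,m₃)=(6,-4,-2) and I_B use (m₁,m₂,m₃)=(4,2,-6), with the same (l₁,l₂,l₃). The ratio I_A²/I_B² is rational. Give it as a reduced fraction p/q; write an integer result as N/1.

l's match ⇒ only the (l;m) 3-j factors differ between A and B.
A: triangle coeff Δ(6,5,7) = 1/174594420; Σ_t [0,0]: t=0:+1/116121600 = 1/116121600; (3j)²=27/8398 [(6 5 7; 6 -4 -2)], sign=-1
B: triangle coeff Δ(6,5,7) = 1/174594420; Σ_t [1,2]: t=1:−1/21772800 t=2:+1/19353600 = 1/174182400; (3j)²=1/3876 [(6 5 7; 4 2 -6)], sign=-1
I_A²/I_B² = (27/8398)/(1/3876) = 162/13

162/13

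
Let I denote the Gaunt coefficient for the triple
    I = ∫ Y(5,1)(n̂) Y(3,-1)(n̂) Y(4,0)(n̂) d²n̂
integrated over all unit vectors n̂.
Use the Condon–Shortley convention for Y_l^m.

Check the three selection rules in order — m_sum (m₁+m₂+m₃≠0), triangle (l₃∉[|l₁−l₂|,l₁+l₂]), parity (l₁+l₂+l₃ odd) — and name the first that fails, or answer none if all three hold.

none

m₁+m₂+m₃ = 1 − 1 + 0 = 0  ✓
triangle: |5−3|=2 ≤ l₃=4 ≤ 5+3=8  ✓
parity: l₁+l₂+l₃ = 12 is even  ✓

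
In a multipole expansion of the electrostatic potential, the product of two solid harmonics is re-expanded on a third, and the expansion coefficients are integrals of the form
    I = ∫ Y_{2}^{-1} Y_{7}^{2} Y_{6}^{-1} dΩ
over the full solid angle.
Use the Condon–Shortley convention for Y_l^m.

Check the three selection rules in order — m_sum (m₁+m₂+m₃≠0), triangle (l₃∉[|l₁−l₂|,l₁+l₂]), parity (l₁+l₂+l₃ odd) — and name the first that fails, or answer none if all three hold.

parity

Σmᵢ = 0  ✓
l₃∈[|l₁−l₂|,l₁+l₂]=[5,9], have l₃=6  ✓
Σlᵢ = 15 ⇒ odd  ✗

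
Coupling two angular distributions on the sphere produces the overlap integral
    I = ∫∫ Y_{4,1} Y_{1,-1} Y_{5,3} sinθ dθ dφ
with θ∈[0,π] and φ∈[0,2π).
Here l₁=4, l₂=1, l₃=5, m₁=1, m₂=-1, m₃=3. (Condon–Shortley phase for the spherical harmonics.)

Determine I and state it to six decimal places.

0.000000

m-sum = 1 − 1 + 3 = 3 ≠ 0 ⇒ I = 0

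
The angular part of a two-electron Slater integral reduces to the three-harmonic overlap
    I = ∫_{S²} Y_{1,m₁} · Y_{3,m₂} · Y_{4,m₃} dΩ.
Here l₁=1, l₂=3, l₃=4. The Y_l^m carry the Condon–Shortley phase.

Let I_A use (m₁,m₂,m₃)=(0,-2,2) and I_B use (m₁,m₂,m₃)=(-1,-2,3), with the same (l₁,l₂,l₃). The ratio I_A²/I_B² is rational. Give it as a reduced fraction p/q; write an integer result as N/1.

Shared (l₁,l₂,l₃)=(1,3,4): N and (l;000)² cancel in I_A²/I_B².
A: Δ = 0!·2!·6!/9! = 1/252; Racah Σ t=0..0: t=0:+1/120 = 1/120; ⇒ 3j(1 3 4; 0 -2 2)² = 1/21, sgn +1
B: Δ = 0!·2!·6!/9! = 1/252; Racah Σ t=0..0: t=0:+1/240 = 1/240; ⇒ 3j(1 3 4; -1 -2 3)² = 1/12, sgn -1
I_A²/I_B² = (1/21)/(1/12) = 4/7

4/7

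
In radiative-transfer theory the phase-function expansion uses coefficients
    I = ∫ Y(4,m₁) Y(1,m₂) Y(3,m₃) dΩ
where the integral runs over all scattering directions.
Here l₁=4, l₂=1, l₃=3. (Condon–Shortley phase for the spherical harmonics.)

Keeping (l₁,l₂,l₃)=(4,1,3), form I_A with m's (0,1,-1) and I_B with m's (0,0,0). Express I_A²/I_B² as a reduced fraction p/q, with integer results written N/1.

3/8

Same 4,1,3: normalisation and zero-m 3j drop out of the ratio.
A: Δ: 2! 6! 0! / 9! → 1/252; sum: t=2:+1/96 = 1/96; 3j²(4 1 3; 0 1 -1) = Δ·Π!·Σ² = 1/42  (sign +1)
B: Δ: 2! 6! 0! / 9! → 1/252; sum: t=1:−1/36 = -1/36; 3j²(4 1 3; 0 0 0) = Δ·Π!·Σ² = 4/63  (sign +1)
I_A²/I_B² = (1/42)/(4/63) = 3/8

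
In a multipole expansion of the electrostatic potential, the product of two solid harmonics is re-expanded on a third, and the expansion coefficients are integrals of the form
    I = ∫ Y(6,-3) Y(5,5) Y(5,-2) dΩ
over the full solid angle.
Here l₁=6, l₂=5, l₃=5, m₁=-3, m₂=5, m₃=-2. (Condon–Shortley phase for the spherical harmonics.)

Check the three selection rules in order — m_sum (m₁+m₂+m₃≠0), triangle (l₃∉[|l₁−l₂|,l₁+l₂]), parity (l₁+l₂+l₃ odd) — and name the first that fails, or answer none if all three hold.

m₁+m₂+m₃ = -3 + 5 − 2 = 0  ✓
triangle: |6−5|=1 ≤ l₃=5 ≤ 6+5=11  ✓
parity: l₁+l₂+l₃ = 16 is even  ✓

none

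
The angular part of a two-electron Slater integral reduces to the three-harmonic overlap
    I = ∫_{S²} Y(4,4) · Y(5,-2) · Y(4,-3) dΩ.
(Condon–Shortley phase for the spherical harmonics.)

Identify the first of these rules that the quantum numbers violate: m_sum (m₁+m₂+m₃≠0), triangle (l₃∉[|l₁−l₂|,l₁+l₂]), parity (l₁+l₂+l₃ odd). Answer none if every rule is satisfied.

Σmᵢ = -1  ✗
l₃∈[|l₁−l₂|,l₁+l₂]=[1,9], have l₃=4
Σlᵢ = 13 ⇒ odd

m_sum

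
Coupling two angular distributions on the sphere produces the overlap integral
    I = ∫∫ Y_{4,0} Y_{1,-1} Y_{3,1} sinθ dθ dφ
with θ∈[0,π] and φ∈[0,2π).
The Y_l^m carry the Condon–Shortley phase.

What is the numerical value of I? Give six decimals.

Checks pass: Σm=0; 8 even; l₃=3∈[3,5].
(2·4+1)(2·1+1)(2·3+1) = 189
Δ: 2! 6! 0! / 9! → 1/252
sum: t=1:−1/36 = -1/36
3j²(4 1 3; 0 0 0) = Δ·Π!·Σ² = 4/63  (sign +1)
sum: t=0:+1/96 = 1/96
3j²(4 1 3; 0 -1 1) = Δ·Π!·Σ² = 1/42  (sign +1)
combine: 4πI² = 189·4/63·1/42 = 2/7
take √, sign +1: I = 0.15078601

0.150786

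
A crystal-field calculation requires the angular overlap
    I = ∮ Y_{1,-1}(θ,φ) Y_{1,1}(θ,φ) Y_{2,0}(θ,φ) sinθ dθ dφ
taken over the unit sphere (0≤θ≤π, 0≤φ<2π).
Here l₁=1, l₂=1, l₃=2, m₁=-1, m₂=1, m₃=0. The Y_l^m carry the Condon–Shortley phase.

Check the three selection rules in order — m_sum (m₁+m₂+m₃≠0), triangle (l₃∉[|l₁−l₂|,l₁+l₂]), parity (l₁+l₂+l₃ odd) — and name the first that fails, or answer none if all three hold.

m₁+m₂+m₃ = -1 + 1 + 0 = 0  ✓
triangle: |1−1|=0 ≤ l₃=2 ≤ 1+1=2  ✓
parity: l₁+l₂+l₃ = 4 is even  ✓

none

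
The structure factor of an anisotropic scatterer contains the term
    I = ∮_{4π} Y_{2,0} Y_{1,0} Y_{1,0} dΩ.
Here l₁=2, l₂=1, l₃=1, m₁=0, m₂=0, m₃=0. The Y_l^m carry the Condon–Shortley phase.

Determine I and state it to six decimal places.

Rules hold: Σm=0, L=4 even, 1≤1≤3.
N = 5·3·3 = 45
Δ = 2!·2!·0!/5! = 1/30
Racah Σ t=1..1: t=1:−1/1 = -1/1
⇒ 3j(2 1 1; 0 0 0)² = 2/15, sgn +1
(m-triple is (0,0,0) — same symbol as above.)
4πI² = N·(3j₀)²·(3jₘ)² = 4/5
I = +1·√(0.8/4π) = 0.25231325

0.252313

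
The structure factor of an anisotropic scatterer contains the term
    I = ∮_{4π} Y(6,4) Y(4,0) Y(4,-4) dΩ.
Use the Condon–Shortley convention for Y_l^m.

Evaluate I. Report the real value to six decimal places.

-0.190852

m-sum 0 ✓  L=14 even ✓  2≤4≤10 ✓
Π(2lᵢ+1) = 13×9×9 = 1053
triangle coeff Δ(6,4,4) = 1/1261260
Σ_t [2,4]: t=2:+1/4608 t=3:−1/1296 t=4:+1/4608 = -7/20736
(3j)²=20/1287 [(6 4 4; 0 0 0)], sign=-1
Σ_t [2,2]: t=2:+1/69120 = 1/69120
(3j)²=4/143 [(6 4 4; 4 0 -4)], sign=+1
⇒ 4πI² = 720/1573
I = (-1)√(720/1573/(4π)) = -0.19085211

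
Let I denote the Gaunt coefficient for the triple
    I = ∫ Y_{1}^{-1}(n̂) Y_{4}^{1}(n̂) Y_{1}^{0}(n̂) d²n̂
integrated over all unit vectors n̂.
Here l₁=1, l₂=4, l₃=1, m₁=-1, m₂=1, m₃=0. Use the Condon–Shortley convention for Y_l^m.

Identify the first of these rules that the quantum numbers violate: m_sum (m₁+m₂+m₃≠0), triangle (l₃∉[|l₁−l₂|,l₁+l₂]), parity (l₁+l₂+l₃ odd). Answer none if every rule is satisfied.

Σmᵢ = 0  ✓
l₃∈[|l₁−l₂|,l₁+l₂]=[3,5], have l₃=1  ✗
Σlᵢ = 6 ⇒ even

triangle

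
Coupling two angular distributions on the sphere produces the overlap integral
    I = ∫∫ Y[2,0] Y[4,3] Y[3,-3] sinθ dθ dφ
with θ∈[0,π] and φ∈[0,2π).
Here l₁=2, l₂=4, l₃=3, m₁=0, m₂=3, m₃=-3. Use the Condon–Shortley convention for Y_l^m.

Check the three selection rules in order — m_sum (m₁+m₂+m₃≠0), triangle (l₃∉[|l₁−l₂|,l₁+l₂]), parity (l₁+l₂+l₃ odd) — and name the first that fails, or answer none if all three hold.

parity

m₁+m₂+m₃ = 0 + 3 − 3 = 0  ✓
triangle: |2−4|=2 ≤ l₃=3 ≤ 2+4=6  ✓
parity: l₁+l₂+l₃ = 9 is odd  ✗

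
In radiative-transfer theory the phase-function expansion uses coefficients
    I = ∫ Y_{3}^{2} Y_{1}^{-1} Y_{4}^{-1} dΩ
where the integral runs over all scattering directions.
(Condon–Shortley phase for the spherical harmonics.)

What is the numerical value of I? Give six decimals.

-0.106622

Rules hold: Σm=0, L=8 even, 2≤4≤4.
N = 7·3·9 = 189
Δ = 0!·6!·2!/9! = 1/252
Racah Σ t=0..0: t=0:+1/36 = 1/36
⇒ 3j(3 1 4; 0 0 0)² = 4/63, sgn +1
Racah Σ t=0..0: t=0:+1/240 = 1/240
⇒ 3j(3 1 4; 2 -1 -1)² = 1/84, sgn -1
4πI² = N·(3j₀)²·(3jₘ)² = 1/7
I = -1·√(0.142857/4π) = -0.10662181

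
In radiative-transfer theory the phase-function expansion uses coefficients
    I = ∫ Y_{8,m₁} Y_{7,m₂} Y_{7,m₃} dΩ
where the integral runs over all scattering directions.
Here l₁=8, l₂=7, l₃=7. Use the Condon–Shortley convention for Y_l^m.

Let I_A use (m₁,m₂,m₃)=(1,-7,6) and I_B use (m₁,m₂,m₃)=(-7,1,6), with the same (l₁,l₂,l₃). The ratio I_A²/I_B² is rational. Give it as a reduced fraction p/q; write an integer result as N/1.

Shared (l₁,l₂,l₃)=(8,7,7): N and (l;000)² cancel in I_A²/I_B².
A: Δ = 8!·8!·6!/23! = 1/22086194130; Racah Σ t=0..0: t=0:+1/146313216000 = 1/146313216000; ⇒ 3j(8 7 7; 1 -7 6)² = 78/37145, sgn -1
B: Δ = 8!·8!·6!/23! = 1/22086194130; Racah Σ t=7..8: t=7:−1/24385536000 t=8:+1/146313216000 = -1/29262643200; ⇒ 3j(8 7 7; -7 1 6)² = 650/52003, sgn +1
I_A²/I_B² = (78/37145)/(650/52003) = 21/125

21/125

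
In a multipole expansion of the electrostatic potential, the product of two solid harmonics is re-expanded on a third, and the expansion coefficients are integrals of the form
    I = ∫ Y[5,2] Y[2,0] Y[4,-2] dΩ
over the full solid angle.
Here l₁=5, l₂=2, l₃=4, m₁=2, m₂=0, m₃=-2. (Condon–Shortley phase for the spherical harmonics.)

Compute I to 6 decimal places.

0.000000

Σlᵢ=11 odd — θ-integrand is odd under cosθ→−cosθ; I=0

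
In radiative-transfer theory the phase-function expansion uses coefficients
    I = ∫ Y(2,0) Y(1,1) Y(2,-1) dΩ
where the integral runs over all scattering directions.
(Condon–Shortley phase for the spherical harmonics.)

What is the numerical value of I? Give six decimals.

L=5 odd ⇒ parity kills the (l;000) factor ⇒ I = 0

0.000000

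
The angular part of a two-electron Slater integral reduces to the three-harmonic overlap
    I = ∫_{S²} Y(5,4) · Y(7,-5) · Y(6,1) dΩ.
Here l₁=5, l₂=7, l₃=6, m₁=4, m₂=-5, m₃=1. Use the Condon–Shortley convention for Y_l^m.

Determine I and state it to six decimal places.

Checks pass: Σm=0; 18 even; l₃=6∈[2,12].
(2·5+1)(2·7+1)(2·6+1) = 2145
Δ: 6! 4! 8! / 19! → 1/174594420
sum: t=1:−1/4147200 t=2:+1/207360 t=3:−1/82944 t=4:+1/207360 t=5:−1/4147200 = -1/345600
3j²(5 7 6; 0 0 0) = Δ·Π!·Σ² = 420/46189  (sign -1)
sum: t=0:+1/6220800 t=1:−1/14515200 = 1/10886400
3j²(5 7 6; 4 -5 1) = Δ·Π!·Σ² = 128/12597  (sign -1)
combine: 4πI² = 2145·420/46189·128/12597 = 268800/1356277
take √, sign +1: I = 0.12558434

0.125584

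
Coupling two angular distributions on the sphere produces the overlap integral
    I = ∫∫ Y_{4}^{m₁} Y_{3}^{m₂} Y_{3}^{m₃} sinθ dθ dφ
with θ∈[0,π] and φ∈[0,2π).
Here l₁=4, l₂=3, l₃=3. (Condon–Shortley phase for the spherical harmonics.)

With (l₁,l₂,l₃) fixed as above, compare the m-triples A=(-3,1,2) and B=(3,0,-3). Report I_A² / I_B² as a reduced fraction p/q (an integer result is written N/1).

2/9

Same 4,3,3: normalisation and zero-m 3j drop out of the ratio.
A: Δ: 4! 4! 2! / 11! → 1/34650; sum: t=3:−1/144 t=4:+1/288 = -1/288; 3j²(4 3 3; -3 1 2) = Δ·Π!·Σ² = 1/99  (sign +1)
B: Δ: 4! 4! 2! / 11! → 1/34650; sum: t=1:−1/288 = -1/288; 3j²(4 3 3; 3 0 -3) = Δ·Π!·Σ² = 1/22  (sign -1)
I_A²/I_B² = (1/99)/(1/22) = 2/9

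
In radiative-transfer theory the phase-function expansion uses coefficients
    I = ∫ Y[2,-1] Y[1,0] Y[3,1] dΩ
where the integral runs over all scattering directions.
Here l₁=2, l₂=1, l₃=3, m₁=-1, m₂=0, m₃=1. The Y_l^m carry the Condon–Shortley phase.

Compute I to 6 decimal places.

Rules hold: Σm=0, L=6 even, 1≤3≤3.
N = 5·3·7 = 105
Δ = 0!·4!·2!/7! = 1/105
Racah Σ t=0..0: t=0:+1/4 = 1/4
⇒ 3j(2 1 3; 0 0 0)² = 3/35, sgn -1
Racah Σ t=0..0: t=0:+1/6 = 1/6
⇒ 3j(2 1 3; -1 0 1)² = 8/105, sgn +1
4πI² = N·(3j₀)²·(3jₘ)² = 24/35
I = -1·√(0.685714/4π) = -0.23359668

-0.233597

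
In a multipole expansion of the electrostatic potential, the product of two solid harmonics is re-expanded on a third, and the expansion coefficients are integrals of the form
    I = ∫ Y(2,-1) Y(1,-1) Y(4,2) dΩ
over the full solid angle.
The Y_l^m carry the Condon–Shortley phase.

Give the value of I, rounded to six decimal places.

0.000000

|2−1|≤4≤2+1 violated ⇒ I = 0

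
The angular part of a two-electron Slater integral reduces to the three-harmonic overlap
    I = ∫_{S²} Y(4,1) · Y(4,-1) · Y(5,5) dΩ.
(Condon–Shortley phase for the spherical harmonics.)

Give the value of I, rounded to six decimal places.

1 − 1 + 5 = 5 ≠ 0: azimuthal integral kills it; I = 0

0.000000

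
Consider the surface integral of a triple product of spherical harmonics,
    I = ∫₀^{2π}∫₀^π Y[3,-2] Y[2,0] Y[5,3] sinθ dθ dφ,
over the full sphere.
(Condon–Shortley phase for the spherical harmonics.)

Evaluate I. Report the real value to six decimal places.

0.000000

-2 + 0 + 3 = 1 ≠ 0: azimuthal integral kills it; I = 0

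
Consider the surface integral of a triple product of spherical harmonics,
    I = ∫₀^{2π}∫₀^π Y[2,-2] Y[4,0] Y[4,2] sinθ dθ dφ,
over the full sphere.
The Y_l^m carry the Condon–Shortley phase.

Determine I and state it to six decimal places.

-0.190365

m-sum 0 ✓  L=10 even ✓  2≤4≤6 ✓
Π(2lᵢ+1) = 5×9×9 = 405
triangle coeff Δ(2,4,4) = 1/13860
Σ_t [0,2]: t=0:+1/192 t=1:−1/36 t=2:+1/192 = -5/288
(3j)²=20/693 [(2 4 4; 0 0 0)], sign=-1
Σ_t [2,2]: t=2:+1/192 = 1/192
(3j)²=3/77 [(2 4 4; -2 0 2)], sign=+1
⇒ 4πI² = 2700/5929
I = (-1)√(2700/5929/(4π)) = -0.19036462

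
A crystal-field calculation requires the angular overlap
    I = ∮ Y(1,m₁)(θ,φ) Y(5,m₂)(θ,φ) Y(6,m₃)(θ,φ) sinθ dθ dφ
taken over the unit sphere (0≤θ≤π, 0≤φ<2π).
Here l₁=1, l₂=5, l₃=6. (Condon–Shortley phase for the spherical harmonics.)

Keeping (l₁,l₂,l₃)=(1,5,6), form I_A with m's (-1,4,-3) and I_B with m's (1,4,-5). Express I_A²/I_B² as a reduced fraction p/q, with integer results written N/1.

l's match ⇒ only the (l;m) 3-j factors differ between A and B.
A: triangle coeff Δ(1,5,6) = 1/858; Σ_t [0,0]: t=0:+1/725760 = 1/725760; (3j)²=1/286 [(1 5 6; -1 4 -3)], sign=-1
B: triangle coeff Δ(1,5,6) = 1/858; Σ_t [0,0]: t=0:+1/725760 = 1/725760; (3j)²=5/78 [(1 5 6; 1 4 -5)], sign=-1
I_A²/I_B² = (1/286)/(5/78) = 3/55

3/55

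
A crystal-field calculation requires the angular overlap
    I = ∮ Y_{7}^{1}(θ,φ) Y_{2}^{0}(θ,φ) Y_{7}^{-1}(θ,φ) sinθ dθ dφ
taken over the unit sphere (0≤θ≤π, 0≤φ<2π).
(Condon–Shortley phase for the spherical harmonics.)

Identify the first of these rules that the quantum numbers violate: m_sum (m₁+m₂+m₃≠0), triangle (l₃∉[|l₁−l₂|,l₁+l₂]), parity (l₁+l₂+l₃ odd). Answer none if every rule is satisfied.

none

azimuthal sum: 1 + 0 − 1 = 0  ✓
5 ≤ 7 ≤ 9 (triangle on l)  ✓
L = 7 + 2 + 7 = 16 (even)  ✓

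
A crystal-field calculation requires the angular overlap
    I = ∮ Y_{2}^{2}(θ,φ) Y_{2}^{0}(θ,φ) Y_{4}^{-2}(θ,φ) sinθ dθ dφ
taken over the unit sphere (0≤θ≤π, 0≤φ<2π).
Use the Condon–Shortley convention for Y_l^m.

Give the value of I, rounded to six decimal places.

m-sum 0 ✓  L=8 even ✓  0≤4≤4 ✓
Π(2lᵢ+1) = 5×5×9 = 225
triangle coeff Δ(2,2,4) = 1/630
Σ_t [0,0]: t=0:+1/16 = 1/16
(3j)²=2/35 [(2 2 4; 0 0 0)], sign=+1
Σ_t [0,0]: t=0:+1/96 = 1/96
(3j)²=1/42 [(2 2 4; 2 0 -2)], sign=+1
⇒ 4πI² = 15/49
I = (+1)√(15/49/(4π)) = 0.15607835

0.156078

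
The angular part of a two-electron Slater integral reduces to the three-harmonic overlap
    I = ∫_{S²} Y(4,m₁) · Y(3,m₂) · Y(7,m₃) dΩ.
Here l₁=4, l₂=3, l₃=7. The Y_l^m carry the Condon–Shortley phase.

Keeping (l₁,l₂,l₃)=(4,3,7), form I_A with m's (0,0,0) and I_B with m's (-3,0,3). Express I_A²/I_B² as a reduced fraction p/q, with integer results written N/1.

l's match ⇒ only the (l;m) 3-j factors differ between A and B.
A: triangle coeff Δ(4,3,7) = 1/45045; Σ_t [0,0]: t=0:+1/20736 = 1/20736; (3j)²=35/1287 [(4 3 7; 0 0 0)], sign=-1
B: triangle coeff Δ(4,3,7) = 1/45045; Σ_t [0,0]: t=0:+1/181440 = 1/181440; (3j)²=32/3003 [(4 3 7; -3 0 3)], sign=+1
I_A²/I_B² = (35/1287)/(32/3003) = 245/96

245/96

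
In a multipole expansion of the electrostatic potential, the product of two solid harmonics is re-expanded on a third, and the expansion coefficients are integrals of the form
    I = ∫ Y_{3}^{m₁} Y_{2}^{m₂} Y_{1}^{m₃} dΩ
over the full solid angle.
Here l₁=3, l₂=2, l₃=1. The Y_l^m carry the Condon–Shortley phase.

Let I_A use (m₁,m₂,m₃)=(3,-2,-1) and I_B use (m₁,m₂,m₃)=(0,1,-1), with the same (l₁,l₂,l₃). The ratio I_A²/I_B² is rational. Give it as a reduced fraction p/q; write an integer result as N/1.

l's match ⇒ only the (l;m) 3-j factors differ between A and B.
A: triangle coeff Δ(3,2,1) = 1/105; Σ_t [0,0]: t=0:+1/48 = 1/48; (3j)²=1/7 [(3 2 1; 3 -2 -1)], sign=+1
B: triangle coeff Δ(3,2,1) = 1/105; Σ_t [3,3]: t=3:−1/12 = -1/12; (3j)²=1/35 [(3 2 1; 0 1 -1)], sign=-1
I_A²/I_B² = (1/7)/(1/35) = 5/1

5/1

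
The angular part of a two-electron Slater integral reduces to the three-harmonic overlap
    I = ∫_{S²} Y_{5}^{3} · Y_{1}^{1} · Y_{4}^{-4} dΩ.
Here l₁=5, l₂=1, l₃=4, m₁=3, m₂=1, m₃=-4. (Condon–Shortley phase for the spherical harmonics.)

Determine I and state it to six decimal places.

Rules hold: Σm=0, L=10 even, 4≤4≤6.
N = 11·3·9 = 297
Δ = 2!·8!·0!/11! = 1/495
Racah Σ t=1..1: t=1:−1/576 = -1/576
⇒ 3j(5 1 4; 0 0 0)² = 5/99, sgn -1
Racah Σ t=2..2: t=2:+1/80640 = 1/80640
⇒ 3j(5 1 4; 3 1 -4)² = 1/495, sgn +1
4πI² = N·(3j₀)²·(3jₘ)² = 1/33
I = -1·√(0.030303/4π) = -0.04910640

-0.049106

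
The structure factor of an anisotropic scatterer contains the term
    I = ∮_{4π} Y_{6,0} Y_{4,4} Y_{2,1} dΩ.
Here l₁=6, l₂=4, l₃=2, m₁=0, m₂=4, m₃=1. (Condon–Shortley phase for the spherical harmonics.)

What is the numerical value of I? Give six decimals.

0 + 4 + 1 = 5 ≠ 0: azimuthal integral kills it; I = 0

0.000000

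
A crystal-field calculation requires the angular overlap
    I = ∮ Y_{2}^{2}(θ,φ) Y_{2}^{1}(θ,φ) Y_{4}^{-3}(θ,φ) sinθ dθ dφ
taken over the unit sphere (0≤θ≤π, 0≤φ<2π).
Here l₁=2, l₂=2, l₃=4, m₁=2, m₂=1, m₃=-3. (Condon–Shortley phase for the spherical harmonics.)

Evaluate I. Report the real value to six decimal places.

m-sum 0 ✓  L=8 even ✓  0≤4≤4 ✓
Π(2lᵢ+1) = 5×5×9 = 225
triangle coeff Δ(2,2,4) = 1/630
Σ_t [0,0]: t=0:+1/16 = 1/16
(3j)²=2/35 [(2 2 4; 0 0 0)], sign=+1
Σ_t [0,0]: t=0:+1/144 = 1/144
(3j)²=1/18 [(2 2 4; 2 1 -3)], sign=-1
⇒ 4πI² = 5/7
I = (-1)√(5/7/(4π)) = -0.23841361

-0.238414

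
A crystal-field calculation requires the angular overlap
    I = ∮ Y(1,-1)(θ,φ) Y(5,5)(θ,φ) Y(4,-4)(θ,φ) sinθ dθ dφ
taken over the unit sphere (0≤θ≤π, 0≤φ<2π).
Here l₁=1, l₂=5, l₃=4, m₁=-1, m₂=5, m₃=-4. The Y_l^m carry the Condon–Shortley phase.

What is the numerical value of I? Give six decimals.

-0.329416

Checks pass: Σm=0; 10 even; l₃=4∈[4,6].
(2·1+1)(2·5+1)(2·4+1) = 297
Δ: 2! 0! 8! / 11! → 1/495
sum: t=1:−1/576 = -1/576
3j²(1 5 4; 0 0 0) = Δ·Π!·Σ² = 5/99  (sign -1)
sum: t=2:+1/80640 = 1/80640
3j²(1 5 4; -1 5 -4) = Δ·Π!·Σ² = 1/11  (sign +1)
combine: 4πI² = 297·5/99·1/11 = 15/11
take √, sign -1: I = -0.32941575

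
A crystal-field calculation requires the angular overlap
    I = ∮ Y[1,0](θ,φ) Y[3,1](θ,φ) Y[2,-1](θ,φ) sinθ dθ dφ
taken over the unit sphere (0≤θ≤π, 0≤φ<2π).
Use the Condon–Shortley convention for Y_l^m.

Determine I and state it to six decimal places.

-0.233597

Checks pass: Σm=0; 6 even; l₃=2∈[2,4].
(2·1+1)(2·3+1)(2·2+1) = 105
Δ: 2! 0! 4! / 7! → 1/105
sum: t=1:−1/4 = -1/4
3j²(1 3 2; 0 0 0) = Δ·Π!·Σ² = 3/35  (sign -1)
sum: t=1:−1/6 = -1/6
3j²(1 3 2; 0 1 -1) = Δ·Π!·Σ² = 8/105  (sign +1)
combine: 4πI² = 105·3/35·8/105 = 24/35
take √, sign -1: I = -0.23359668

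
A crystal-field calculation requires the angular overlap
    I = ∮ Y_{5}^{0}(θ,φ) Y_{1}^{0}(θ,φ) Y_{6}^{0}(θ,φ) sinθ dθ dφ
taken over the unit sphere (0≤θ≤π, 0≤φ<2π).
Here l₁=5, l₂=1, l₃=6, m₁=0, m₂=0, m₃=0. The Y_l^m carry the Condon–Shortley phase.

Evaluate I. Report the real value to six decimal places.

Checks pass: Σm=0; 12 even; l₃=6∈[4,6].
(2·5+1)(2·1+1)(2·6+1) = 429
Δ: 0! 10! 2! / 13! → 1/858
sum: t=0:+1/14400 = 1/14400
3j²(5 1 6; 0 0 0) = Δ·Π!·Σ² = 6/143  (sign +1)
(m-triple is (0,0,0) — same symbol as above.)
combine: 4πI² = 429·6/143·6/143 = 108/143
take √, sign +1: I = 0.24515397

0.245154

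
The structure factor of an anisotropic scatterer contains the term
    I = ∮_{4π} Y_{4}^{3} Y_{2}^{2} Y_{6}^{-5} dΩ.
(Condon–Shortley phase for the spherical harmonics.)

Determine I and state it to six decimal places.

Checks pass: Σm=0; 12 even; l₃=6∈[2,6].
(2·4+1)(2·2+1)(2·6+1) = 585
Δ: 0! 8! 4! / 13! → 1/6435
sum: t=0:+1/2304 = 1/2304
3j²(4 2 6; 0 0 0) = Δ·Π!·Σ² = 5/143  (sign +1)
sum: t=0:+1/120960 = 1/120960
3j²(4 2 6; 3 2 -5) = Δ·Π!·Σ² = 2/39  (sign -1)
combine: 4πI² = 585·5/143·2/39 = 150/143
take √, sign -1: I = -0.28891672

-0.288917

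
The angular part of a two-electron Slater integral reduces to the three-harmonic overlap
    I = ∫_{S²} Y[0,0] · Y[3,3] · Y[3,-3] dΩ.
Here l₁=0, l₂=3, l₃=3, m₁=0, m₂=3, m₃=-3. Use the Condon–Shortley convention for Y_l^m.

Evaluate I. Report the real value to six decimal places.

-0.282095

m-sum 0 ✓  L=6 even ✓  3≤3≤3 ✓
Π(2lᵢ+1) = 1×7×7 = 49
triangle coeff Δ(0,3,3) = 1/7
Σ_t [0,0]: t=0:+1/36 = 1/36
(3j)²=1/7 [(0 3 3; 0 0 0)], sign=-1
Σ_t [0,0]: t=0:+1/720 = 1/720
(3j)²=1/7 [(0 3 3; 0 3 -3)], sign=+1
⇒ 4πI² = 1/1
I = (-1)√(1/1/(4π)) = -0.28209479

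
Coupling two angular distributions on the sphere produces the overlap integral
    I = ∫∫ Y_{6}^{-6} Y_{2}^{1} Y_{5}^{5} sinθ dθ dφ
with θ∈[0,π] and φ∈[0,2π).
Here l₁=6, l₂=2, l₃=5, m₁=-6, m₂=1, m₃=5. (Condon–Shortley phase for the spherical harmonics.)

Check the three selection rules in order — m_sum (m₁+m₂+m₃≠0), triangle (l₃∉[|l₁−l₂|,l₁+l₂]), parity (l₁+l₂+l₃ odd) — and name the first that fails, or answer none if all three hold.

azimuthal sum: -6 + 1 + 5 = 0  ✓
4 ≤ 5 ≤ 8 (triangle on l)  ✓
L = 6 + 2 + 5 = 13 (odd)  ✗

parity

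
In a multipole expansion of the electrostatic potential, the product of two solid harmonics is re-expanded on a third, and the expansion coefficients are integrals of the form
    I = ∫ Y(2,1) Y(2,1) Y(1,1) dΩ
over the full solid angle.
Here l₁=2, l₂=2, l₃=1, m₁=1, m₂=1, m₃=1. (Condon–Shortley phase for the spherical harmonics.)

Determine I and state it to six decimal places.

Σmᵢ = 3 ≠ 0, so the φ-integral vanishes; I = 0

0.000000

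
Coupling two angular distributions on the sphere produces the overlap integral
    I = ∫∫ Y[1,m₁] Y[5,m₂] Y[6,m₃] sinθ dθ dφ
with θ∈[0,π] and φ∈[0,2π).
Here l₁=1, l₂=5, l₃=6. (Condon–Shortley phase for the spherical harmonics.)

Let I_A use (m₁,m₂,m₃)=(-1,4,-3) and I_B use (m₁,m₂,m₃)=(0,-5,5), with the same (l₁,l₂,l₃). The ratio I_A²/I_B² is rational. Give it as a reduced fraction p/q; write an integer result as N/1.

3/11

Shared (l₁,l₂,l₃)=(1,5,6): N and (l;000)² cancel in I_A²/I_B².
A: Δ = 0!·2!·10!/13! = 1/858; Racah Σ t=0..0: t=0:+1/725760 = 1/725760; ⇒ 3j(1 5 6; -1 4 -3)² = 1/286, sgn -1
B: Δ = 0!·2!·10!/13! = 1/858; Racah Σ t=0..0: t=0:+1/3628800 = 1/3628800; ⇒ 3j(1 5 6; 0 -5 5)² = 1/78, sgn -1
I_A²/I_B² = (1/286)/(1/78) = 3/11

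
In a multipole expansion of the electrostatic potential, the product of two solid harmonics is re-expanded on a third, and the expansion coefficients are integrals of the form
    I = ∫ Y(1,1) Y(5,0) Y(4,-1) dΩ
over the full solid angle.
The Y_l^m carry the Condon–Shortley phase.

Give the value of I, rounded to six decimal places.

0.155288

Rules hold: Σm=0, L=10 even, 4≤4≤6.
N = 3·11·9 = 297
Δ = 2!·0!·8!/11! = 1/495
Racah Σ t=1..1: t=1:−1/576 = -1/576
⇒ 3j(1 5 4; 0 0 0)² = 5/99, sgn -1
Racah Σ t=0..0: t=0:+1/1440 = 1/1440
⇒ 3j(1 5 4; 1 0 -1)² = 2/99, sgn -1
4πI² = N·(3j₀)²·(3jₘ)² = 10/33
I = +1·√(0.30303/4π) = 0.15528807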